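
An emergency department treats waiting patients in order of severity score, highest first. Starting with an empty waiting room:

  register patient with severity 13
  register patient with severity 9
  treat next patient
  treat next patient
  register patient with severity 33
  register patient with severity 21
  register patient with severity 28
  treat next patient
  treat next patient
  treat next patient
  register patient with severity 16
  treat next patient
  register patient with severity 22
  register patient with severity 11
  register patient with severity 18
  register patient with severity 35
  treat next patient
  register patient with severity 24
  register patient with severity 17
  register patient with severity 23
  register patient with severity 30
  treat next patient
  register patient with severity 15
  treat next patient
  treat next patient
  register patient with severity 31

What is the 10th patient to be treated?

insert 13 → {13}
insert 9 → {13, 9}
treat next patient → 13; now {9}
treat next patient → 9; now {}
insert 33 → {33}
insert 21 → {33, 21}
insert 28 → {33, 28, 21}
treat next patient → 33; now {28, 21}
treat next patient → 28; now {21}
treat next patient → 21; now {}
insert 16 → {16}
treat next patient → 16; now {}
insert 22 → {22}
insert 11 → {22, 11}
insert 18 → {22, 18, 11}
insert 35 → {35, 22, 18, 11}
treat next patient → 35; now {22, 18, 11}
insert 24 → {24, 22, 18, 11}
insert 17 → {24, 22, 18, 17, 11}
insert 23 → {24, 23, 22, 18, 17, 11}
insert 30 → {30, 24, 23, 22, 18, 17, 11}
treat next patient → 30; now {24, 23, 22, 18, 17, 11}
insert 15 → {24, 23, 22, 18, 17, 15, 11}
treat next patient → 24; now {23, 22, 18, 17, 15, 11}
treat next patient → 23; now {22, 18, 17, 15, 11}
insert 31 → {31, 22, 18, 17, 15, 11}

23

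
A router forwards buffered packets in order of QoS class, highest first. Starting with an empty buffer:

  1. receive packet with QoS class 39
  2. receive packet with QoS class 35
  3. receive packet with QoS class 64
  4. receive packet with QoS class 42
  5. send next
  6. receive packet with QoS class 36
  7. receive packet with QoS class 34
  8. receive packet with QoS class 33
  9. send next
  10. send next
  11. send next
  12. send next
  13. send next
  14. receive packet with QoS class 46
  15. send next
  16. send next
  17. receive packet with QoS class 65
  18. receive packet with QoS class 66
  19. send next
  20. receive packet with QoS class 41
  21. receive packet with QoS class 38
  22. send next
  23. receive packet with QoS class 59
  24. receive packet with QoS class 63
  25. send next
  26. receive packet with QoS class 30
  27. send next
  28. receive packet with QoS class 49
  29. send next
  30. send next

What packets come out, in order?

64, 42, 39, 36, 35, 34, 46, 33, 66, 65, 63, 59, 49, 41

insert 39 → {39}
insert 35 → {39, 35}
insert 64 → {64, 39, 35}
insert 42 → {64, 42, 39, 35}
send next → 64; now {42, 39, 35}
insert 36 → {42, 39, 36, 35}
insert 34 → {42, 39, 36, 35, 34}
insert 33 → {42, 39, 36, 35, 34, 33}
send next → 42; now {39, 36, 35, 34, 33}
send next → 39; now {36, 35, 34, 33}
send next → 36; now {35, 34, 33}
send next → 35; now {34, 33}
send next → 34; now {33}
insert 46 → {46, 33}
send next → 46; now {33}
send next → 33; now {}
insert 65 → {65}
insert 66 → {66, 65}
send next → 66; now {65}
insert 41 → {65, 41}
insert 38 → {65, 41, 38}
send next → 65; now {41, 38}
insert 59 → {59, 41, 38}
insert 63 → {63, 59, 41, 38}
send next → 63; now {59, 41, 38}
insert 30 → {59, 41, 38, 30}
send next → 59; now {41, 38, 30}
insert 49 → {49, 41, 38, 30}
send next → 49; now {41, 38, 30}
send next → 41; now {38, 30}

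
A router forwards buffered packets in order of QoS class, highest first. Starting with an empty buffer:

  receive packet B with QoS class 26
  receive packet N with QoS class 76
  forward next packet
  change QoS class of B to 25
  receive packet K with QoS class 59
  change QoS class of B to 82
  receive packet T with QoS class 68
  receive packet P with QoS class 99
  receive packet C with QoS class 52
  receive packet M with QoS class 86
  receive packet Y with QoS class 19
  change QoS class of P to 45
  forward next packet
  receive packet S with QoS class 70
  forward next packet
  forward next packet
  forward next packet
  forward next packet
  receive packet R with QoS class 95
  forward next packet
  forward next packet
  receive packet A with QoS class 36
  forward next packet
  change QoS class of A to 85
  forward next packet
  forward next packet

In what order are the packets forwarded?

N, M, B, S, T, K, R, C, P, A, Y

add B (QoS class 26) → {B:26}
add N (QoS class 76) → {N:76, B:26}
forward next packet → N; now {B:26}
update B to QoS class 25 → {B:25}
add K (QoS class 59) → {K:59, B:25}
update B to QoS class 82 → {B:82, K:59}
add T (QoS class 68) → {B:82, T:68, K:59}
add P (QoS class 99) → {P:99, B:82, T:68, K:59}
add C (QoS class 52) → {P:99, B:82, T:68, K:59, C:52}
add M (QoS class 86) → {P:99, M:86, B:82, T:68, K:59, C:52}
add Y (QoS class 19) → {P:99, M:86, B:82, T:68, K:59, C:52, Y:19}
update P to QoS class 45 → {M:86, B:82, T:68, K:59, C:52, P:45, Y:19}
forward next packet → M; now {B:82, T:68, K:59, C:52, P:45, Y:19}
add S (QoS class 70) → {B:82, S:70, T:68, K:59, C:52, P:45, Y:19}
forward next packet → B; now {S:70, T:68, K:59, C:52, P:45, Y:19}
forward next packet → S; now {T:68, K:59, C:52, P:45, Y:19}
forward next packet → T; now {K:59, C:52, P:45, Y:19}
forward next packet → K; now {C:52, P:45, Y:19}
add R (QoS class 95) → {R:95, C:52, P:45, Y:19}
forward next packet → R; now {C:52, P:45, Y:19}
forward next packet → C; now {P:45, Y:19}
add A (QoS class 36) → {P:45, A:36, Y:19}
forward next packet → P; now {A:36, Y:19}
update A to QoS class 85 → {A:85, Y:19}
forward next packet → A; now {Y:19}
forward next packet → Y; now {}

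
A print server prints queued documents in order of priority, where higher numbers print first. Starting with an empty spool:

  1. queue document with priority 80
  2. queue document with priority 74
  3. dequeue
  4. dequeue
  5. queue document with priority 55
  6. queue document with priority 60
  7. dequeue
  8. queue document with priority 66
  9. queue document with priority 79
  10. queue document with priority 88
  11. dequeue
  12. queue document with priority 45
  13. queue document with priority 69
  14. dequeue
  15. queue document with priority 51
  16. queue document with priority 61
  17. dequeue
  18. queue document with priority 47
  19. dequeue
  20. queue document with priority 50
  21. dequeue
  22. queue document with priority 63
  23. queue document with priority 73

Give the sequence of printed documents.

insert 80 → {80}
insert 74 → {80, 74}
dequeue → 80; now {74}
dequeue → 74; now {}
insert 55 → {55}
insert 60 → {60, 55}
dequeue → 60; now {55}
insert 66 → {66, 55}
insert 79 → {79, 66, 55}
insert 88 → {88, 79, 66, 55}
dequeue → 88; now {79, 66, 55}
insert 45 → {79, 66, 55, 45}
insert 69 → {79, 69, 66, 55, 45}
dequeue → 79; now {69, 66, 55, 45}
insert 51 → {69, 66, 55, 51, 45}
insert 61 → {69, 66, 61, 55, 51, 45}
dequeue → 69; now {66, 61, 55, 51, 45}
insert 47 → {66, 61, 55, 51, 47, 45}
dequeue → 66; now {61, 55, 51, 47, 45}
insert 50 → {61, 55, 51, 50, 47, 45}
dequeue → 61; now {55, 51, 50, 47, 45}
insert 63 → {63, 55, 51, 50, 47, 45}
insert 73 → {73, 63, 55, 51, 50, 47, 45}

[80, 74, 60, 88, 79, 69, 66, 61]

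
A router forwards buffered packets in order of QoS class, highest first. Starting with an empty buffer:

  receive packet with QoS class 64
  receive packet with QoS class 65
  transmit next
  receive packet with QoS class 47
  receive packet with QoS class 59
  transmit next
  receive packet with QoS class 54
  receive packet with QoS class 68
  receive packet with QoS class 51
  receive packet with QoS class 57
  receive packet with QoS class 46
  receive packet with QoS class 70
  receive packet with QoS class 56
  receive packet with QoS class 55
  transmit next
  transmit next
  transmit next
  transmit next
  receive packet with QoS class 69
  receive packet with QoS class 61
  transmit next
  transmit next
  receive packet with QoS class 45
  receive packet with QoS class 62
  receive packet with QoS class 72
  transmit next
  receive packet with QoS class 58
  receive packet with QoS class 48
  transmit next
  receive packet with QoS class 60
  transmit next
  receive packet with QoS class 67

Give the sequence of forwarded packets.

insert 64 → {64}
insert 65 → {65, 64}
transmit next → 65; now {64}
insert 47 → {64, 47}
insert 59 → {64, 59, 47}
transmit next → 64; now {59, 47}
insert 54 → {59, 54, 47}
insert 68 → {68, 59, 54, 47}
insert 51 → {68, 59, 54, 51, 47}
insert 57 → {68, 59, 57, 54, 51, 47}
insert 46 → {68, 59, 57, 54, 51, 47, 46}
insert 70 → {70, 68, 59, 57, 54, 51, 47, 46}
insert 56 → {70, 68, 59, 57, 56, 54, 51, 47, 46}
insert 55 → {70, 68, 59, 57, 56, 55, 54, 51, 47, 46}
transmit next → 70; now {68, 59, 57, 56, 55, 54, 51, 47, 46}
transmit next → 68; now {59, 57, 56, 55, 54, 51, 47, 46}
transmit next → 59; now {57, 56, 55, 54, 51, 47, 46}
transmit next → 57; now {56, 55, 54, 51, 47, 46}
insert 69 → {69, 56, 55, 54, 51, 47, 46}
insert 61 → {69, 61, 56, 55, 54, 51, 47, 46}
transmit next → 69; now {61, 56, 55, 54, 51, 47, 46}
transmit next → 61; now {56, 55, 54, 51, 47, 46}
insert 45 → {56, 55, 54, 51, 47, 46, 45}
insert 62 → {62, 56, 55, 54, 51, 47, 46, 45}
insert 72 → {72, 62, 56, 55, 54, 51, 47, 46, 45}
transmit next → 72; now {62, 56, 55, 54, 51, 47, 46, 45}
insert 58 → {62, 58, 56, 55, 54, 51, 47, 46, 45}
insert 48 → {62, 58, 56, 55, 54, 51, 48, 47, 46, 45}
transmit next → 62; now {58, 56, 55, 54, 51, 48, 47, 46, 45}
insert 60 → {60, 58, 56, 55, 54, 51, 48, 47, 46, 45}
transmit next → 60; now {58, 56, 55, 54, 51, 48, 47, 46, 45}
insert 67 → {67, 58, 56, 55, 54, 51, 48, 47, 46, 45}

65, 64, 70, 68, 59, 57, 69, 61, 72, 62, 60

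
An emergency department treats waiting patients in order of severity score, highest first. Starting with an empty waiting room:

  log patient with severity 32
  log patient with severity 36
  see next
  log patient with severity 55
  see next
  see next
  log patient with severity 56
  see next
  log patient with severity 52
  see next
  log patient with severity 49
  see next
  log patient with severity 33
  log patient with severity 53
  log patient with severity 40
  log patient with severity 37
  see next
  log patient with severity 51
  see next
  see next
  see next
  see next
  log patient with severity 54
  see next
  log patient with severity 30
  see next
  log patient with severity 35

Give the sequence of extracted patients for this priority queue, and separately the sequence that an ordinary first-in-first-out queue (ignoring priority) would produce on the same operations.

insert 32 → {32}
insert 36 → {36, 32}
see next → 36; now {32}
insert 55 → {55, 32}
see next → 55; now {32}
see next → 32; now {}
insert 56 → {56}
see next → 56; now {}
insert 52 → {52}
see next → 52; now {}
insert 49 → {49}
see next → 49; now {}
insert 33 → {33}
insert 53 → {53, 33}
insert 40 → {53, 40, 33}
insert 37 → {53, 40, 37, 33}
see next → 53; now {40, 37, 33}
insert 51 → {51, 40, 37, 33}
see next → 51; now {40, 37, 33}
see next → 40; now {37, 33}
see next → 37; now {33}
see next → 33; now {}
insert 54 → {54}
see next → 54; now {}
insert 30 → {30}
see next → 30; now {}
insert 35 → {35}

priority queue: 36 → 55 → 32 → 56 → 52 → 49 → 53 → 51 → 40 → 37 → 33 → 54 → 30; FIFO queue: 32 → 36 → 55 → 56 → 52 → 49 → 33 → 53 → 40 → 37 → 51 → 54 → 30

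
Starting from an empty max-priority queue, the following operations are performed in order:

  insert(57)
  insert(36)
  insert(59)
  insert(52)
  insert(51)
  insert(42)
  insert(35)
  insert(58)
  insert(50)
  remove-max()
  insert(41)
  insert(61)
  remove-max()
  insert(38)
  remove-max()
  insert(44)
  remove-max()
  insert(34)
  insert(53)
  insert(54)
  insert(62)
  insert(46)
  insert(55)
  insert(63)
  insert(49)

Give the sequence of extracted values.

insert 57 → {57}
insert 36 → {57, 36}
insert 59 → {59, 57, 36}
insert 52 → {59, 57, 52, 36}
insert 51 → {59, 57, 52, 51, 36}
insert 42 → {59, 57, 52, 51, 42, 36}
insert 35 → {59, 57, 52, 51, 42, 36, 35}
insert 58 → {59, 58, 57, 52, 51, 42, 36, 35}
insert 50 → {59, 58, 57, 52, 51, 50, 42, 36, 35}
remove-max → 59; now {58, 57, 52, 51, 50, 42, 36, 35}
insert 41 → {58, 57, 52, 51, 50, 42, 41, 36, 35}
insert 61 → {61, 58, 57, 52, 51, 50, 42, 41, 36, 35}
remove-max → 61; now {58, 57, 52, 51, 50, 42, 41, 36, 35}
insert 38 → {58, 57, 52, 51, 50, 42, 41, 38, 36, 35}
remove-max → 58; now {57, 52, 51, 50, 42, 41, 38, 36, 35}
insert 44 → {57, 52, 51, 50, 44, 42, 41, 38, 36, 35}
remove-max → 57; now {52, 51, 50, 44, 42, 41, 38, 36, 35}
insert 34 → {52, 51, 50, 44, 42, 41, 38, 36, 35, 34}
insert 53 → {53, 52, 51, 50, 44, 42, 41, 38, 36, 35, 34}
insert 54 → {54, 53, 52, 51, 50, 44, 42, 41, 38, 36, 35, 34}
insert 62 → {62, 54, 53, 52, 51, 50, 44, 42, 41, 38, 36, 35, 34}
insert 46 → {62, 54, 53, 52, 51, 50, 46, 44, 42, 41, 38, 36, 35, 34}
insert 55 → {62, 55, 54, 53, 52, 51, 50, 46, 44, 42, 41, 38, 36, 35, 34}
insert 63 → {63, 62, 55, 54, 53, 52, 51, 50, 46, 44, 42, 41, 38, 36, 35, 34}
insert 49 → {63, 62, 55, 54, 53, 52, 51, 50, 49, 46, 44, 42, 41, 38, 36, 35, 34}

[59, 61, 58, 57]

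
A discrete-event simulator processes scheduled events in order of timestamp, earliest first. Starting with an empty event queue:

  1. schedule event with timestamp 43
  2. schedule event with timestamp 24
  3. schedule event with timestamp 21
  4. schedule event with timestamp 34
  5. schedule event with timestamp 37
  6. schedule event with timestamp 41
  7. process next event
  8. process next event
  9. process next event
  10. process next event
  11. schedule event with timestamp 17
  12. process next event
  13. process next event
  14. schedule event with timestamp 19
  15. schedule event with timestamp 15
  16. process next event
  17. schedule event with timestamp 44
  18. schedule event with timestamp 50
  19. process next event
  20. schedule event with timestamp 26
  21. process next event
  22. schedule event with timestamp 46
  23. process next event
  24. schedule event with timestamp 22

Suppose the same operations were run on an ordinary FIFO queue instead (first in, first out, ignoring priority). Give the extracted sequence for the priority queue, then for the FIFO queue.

priority queue: 21, 24, 34, 37, 17, 41, 15, 19, 26, 43; FIFO queue: 43 → 24 → 21 → 34 → 37 → 41 → 17 → 19 → 15 → 44

insert 43 → {43}
insert 24 → {24, 43}
insert 21 → {21, 24, 43}
insert 34 → {21, 24, 34, 43}
insert 37 → {21, 24, 34, 37, 43}
insert 41 → {21, 24, 34, 37, 41, 43}
process next event → 21; now {24, 34, 37, 41, 43}
process next event → 24; now {34, 37, 41, 43}
process next event → 34; now {37, 41, 43}
process next event → 37; now {41, 43}
insert 17 → {17, 41, 43}
process next event → 17; now {41, 43}
process next event → 41; now {43}
insert 19 → {19, 43}
insert 15 → {15, 19, 43}
process next event → 15; now {19, 43}
insert 44 → {19, 43, 44}
insert 50 → {19, 43, 44, 50}
process next event → 19; now {43, 44, 50}
insert 26 → {26, 43, 44, 50}
process next event → 26; now {43, 44, 50}
insert 46 → {43, 44, 46, 50}
process next event → 43; now {44, 46, 50}
insert 22 → {22, 44, 46, 50}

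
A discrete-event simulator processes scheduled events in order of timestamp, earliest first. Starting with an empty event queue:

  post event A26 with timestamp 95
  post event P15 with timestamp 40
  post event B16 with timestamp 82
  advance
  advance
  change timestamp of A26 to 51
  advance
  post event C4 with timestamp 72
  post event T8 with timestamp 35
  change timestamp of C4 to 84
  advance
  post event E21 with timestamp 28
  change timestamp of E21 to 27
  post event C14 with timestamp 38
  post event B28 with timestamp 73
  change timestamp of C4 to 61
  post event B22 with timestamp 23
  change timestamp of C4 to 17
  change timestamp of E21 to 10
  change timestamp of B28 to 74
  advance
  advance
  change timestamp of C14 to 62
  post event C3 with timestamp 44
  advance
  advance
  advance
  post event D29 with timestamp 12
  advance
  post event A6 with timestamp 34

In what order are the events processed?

add A26 (timestamp 95) → {A26:95}
add P15 (timestamp 40) → {P15:40, A26:95}
add B16 (timestamp 82) → {P15:40, B16:82, A26:95}
advance → P15; now {B16:82, A26:95}
advance → B16; now {A26:95}
update A26 to timestamp 51 → {A26:51}
advance → A26; now {}
add C4 (timestamp 72) → {C4:72}
add T8 (timestamp 35) → {T8:35, C4:72}
update C4 to timestamp 84 → {T8:35, C4:84}
advance → T8; now {C4:84}
add E21 (timestamp 28) → {E21:28, C4:84}
update E21 to timestamp 27 → {E21:27, C4:84}
add C14 (timestamp 38) → {E21:27, C14:38, C4:84}
add B28 (timestamp 73) → {E21:27, C14:38, B28:73, C4:84}
update C4 to timestamp 61 → {E21:27, C14:38, C4:61, B28:73}
add B22 (timestamp 23) → {B22:23, E21:27, C14:38, C4:61, B28:73}
update C4 to timestamp 17 → {C4:17, B22:23, E21:27, C14:38, B28:73}
update E21 to timestamp 10 → {E21:10, C4:17, B22:23, C14:38, B28:73}
update B28 to timestamp 74 → {E21:10, C4:17, B22:23, C14:38, B28:74}
advance → E21; now {C4:17, B22:23, C14:38, B28:74}
advance → C4; now {B22:23, C14:38, B28:74}
update C14 to timestamp 62 → {B22:23, C14:62, B28:74}
add C3 (timestamp 44) → {B22:23, C3:44, C14:62, B28:74}
advance → B22; now {C3:44, C14:62, B28:74}
advance → C3; now {C14:62, B28:74}
advance → C14; now {B28:74}
add D29 (timestamp 12) → {D29:12, B28:74}
advance → D29; now {B28:74}
add A6 (timestamp 34) → {A6:34, B28:74}

P15 → B16 → A26 → T8 → E21 → C4 → B22 → C3 → C14 → D29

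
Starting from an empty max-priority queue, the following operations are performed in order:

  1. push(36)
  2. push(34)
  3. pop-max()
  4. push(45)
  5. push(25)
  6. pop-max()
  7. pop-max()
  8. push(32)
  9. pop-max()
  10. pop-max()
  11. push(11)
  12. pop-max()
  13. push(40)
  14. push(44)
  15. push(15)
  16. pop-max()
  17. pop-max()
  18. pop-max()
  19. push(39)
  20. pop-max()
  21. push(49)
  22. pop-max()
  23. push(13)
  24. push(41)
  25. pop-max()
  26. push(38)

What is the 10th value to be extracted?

insert 36 → {36}
insert 34 → {36, 34}
pop-max → 36; now {34}
insert 45 → {45, 34}
insert 25 → {45, 34, 25}
pop-max → 45; now {34, 25}
pop-max → 34; now {25}
insert 32 → {32, 25}
pop-max → 32; now {25}
pop-max → 25; now {}
insert 11 → {11}
pop-max → 11; now {}
insert 40 → {40}
insert 44 → {44, 40}
insert 15 → {44, 40, 15}
pop-max → 44; now {40, 15}
pop-max → 40; now {15}
pop-max → 15; now {}
insert 39 → {39}
pop-max → 39; now {}
insert 49 → {49}
pop-max → 49; now {}
insert 13 → {13}
insert 41 → {41, 13}
pop-max → 41; now {13}
insert 38 → {38, 13}

39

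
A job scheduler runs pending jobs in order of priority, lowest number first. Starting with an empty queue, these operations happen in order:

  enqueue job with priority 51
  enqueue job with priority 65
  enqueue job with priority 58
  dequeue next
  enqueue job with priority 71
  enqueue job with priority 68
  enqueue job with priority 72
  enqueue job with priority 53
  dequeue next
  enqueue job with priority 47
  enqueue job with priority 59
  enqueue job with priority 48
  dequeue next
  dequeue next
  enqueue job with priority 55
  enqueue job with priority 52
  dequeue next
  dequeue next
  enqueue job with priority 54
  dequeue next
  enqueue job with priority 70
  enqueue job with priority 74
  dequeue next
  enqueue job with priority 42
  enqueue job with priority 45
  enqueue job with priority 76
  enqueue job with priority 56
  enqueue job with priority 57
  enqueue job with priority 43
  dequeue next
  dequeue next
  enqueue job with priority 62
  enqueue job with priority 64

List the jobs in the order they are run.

51, 53, 47, 48, 52, 55, 54, 58, 42, 43

insert 51 → {51}
insert 65 → {51, 65}
insert 58 → {51, 58, 65}
dequeue next → 51; now {58, 65}
insert 71 → {58, 65, 71}
insert 68 → {58, 65, 68, 71}
insert 72 → {58, 65, 68, 71, 72}
insert 53 → {53, 58, 65, 68, 71, 72}
dequeue next → 53; now {58, 65, 68, 71, 72}
insert 47 → {47, 58, 65, 68, 71, 72}
insert 59 → {47, 58, 59, 65, 68, 71, 72}
insert 48 → {47, 48, 58, 59, 65, 68, 71, 72}
dequeue next → 47; now {48, 58, 59, 65, 68, 71, 72}
dequeue next → 48; now {58, 59, 65, 68, 71, 72}
insert 55 → {55, 58, 59, 65, 68, 71, 72}
insert 52 → {52, 55, 58, 59, 65, 68, 71, 72}
dequeue next → 52; now {55, 58, 59, 65, 68, 71, 72}
dequeue next → 55; now {58, 59, 65, 68, 71, 72}
insert 54 → {54, 58, 59, 65, 68, 71, 72}
dequeue next → 54; now {58, 59, 65, 68, 71, 72}
insert 70 → {58, 59, 65, 68, 70, 71, 72}
insert 74 → {58, 59, 65, 68, 70, 71, 72, 74}
dequeue next → 58; now {59, 65, 68, 70, 71, 72, 74}
insert 42 → {42, 59, 65, 68, 70, 71, 72, 74}
insert 45 → {42, 45, 59, 65, 68, 70, 71, 72, 74}
insert 76 → {42, 45, 59, 65, 68, 70, 71, 72, 74, 76}
insert 56 → {42, 45, 56, 59, 65, 68, 70, 71, 72, 74, 76}
insert 57 → {42, 45, 56, 57, 59, 65, 68, 70, 71, 72, 74, 76}
insert 43 → {42, 43, 45, 56, 57, 59, 65, 68, 70, 71, 72, 74, 76}
dequeue next → 42; now {43, 45, 56, 57, 59, 65, 68, 70, 71, 72, 74, 76}
dequeue next → 43; now {45, 56, 57, 59, 65, 68, 70, 71, 72, 74, 76}
insert 62 → {45, 56, 57, 59, 62, 65, 68, 70, 71, 72, 74, 76}
insert 64 → {45, 56, 57, 59, 62, 64, 65, 68, 70, 71, 72, 74, 76}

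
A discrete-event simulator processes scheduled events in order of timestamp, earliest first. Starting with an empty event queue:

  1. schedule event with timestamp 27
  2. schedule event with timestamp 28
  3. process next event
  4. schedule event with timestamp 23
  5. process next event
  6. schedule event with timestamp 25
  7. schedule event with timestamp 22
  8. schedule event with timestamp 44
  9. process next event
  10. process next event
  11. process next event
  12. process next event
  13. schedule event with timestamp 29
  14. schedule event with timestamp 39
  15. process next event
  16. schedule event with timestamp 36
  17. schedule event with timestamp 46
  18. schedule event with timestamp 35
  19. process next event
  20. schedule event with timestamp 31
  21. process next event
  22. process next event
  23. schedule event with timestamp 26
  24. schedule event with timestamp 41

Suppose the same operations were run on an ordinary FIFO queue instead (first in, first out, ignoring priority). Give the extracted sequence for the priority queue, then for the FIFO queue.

priority queue: [27, 23, 22, 25, 28, 44, 29, 35, 31, 36]; FIFO queue: 27, 28, 23, 25, 22, 44, 29, 39, 36, 46

insert 27 → {27}
insert 28 → {27, 28}
process next event → 27; now {28}
insert 23 → {23, 28}
process next event → 23; now {28}
insert 25 → {25, 28}
insert 22 → {22, 25, 28}
insert 44 → {22, 25, 28, 44}
process next event → 22; now {25, 28, 44}
process next event → 25; now {28, 44}
process next event → 28; now {44}
process next event → 44; now {}
insert 29 → {29}
insert 39 → {29, 39}
process next event → 29; now {39}
insert 36 → {36, 39}
insert 46 → {36, 39, 46}
insert 35 → {35, 36, 39, 46}
process next event → 35; now {36, 39, 46}
insert 31 → {31, 36, 39, 46}
process next event → 31; now {36, 39, 46}
process next event → 36; now {39, 46}
insert 26 → {26, 39, 46}
insert 41 → {26, 39, 41, 46}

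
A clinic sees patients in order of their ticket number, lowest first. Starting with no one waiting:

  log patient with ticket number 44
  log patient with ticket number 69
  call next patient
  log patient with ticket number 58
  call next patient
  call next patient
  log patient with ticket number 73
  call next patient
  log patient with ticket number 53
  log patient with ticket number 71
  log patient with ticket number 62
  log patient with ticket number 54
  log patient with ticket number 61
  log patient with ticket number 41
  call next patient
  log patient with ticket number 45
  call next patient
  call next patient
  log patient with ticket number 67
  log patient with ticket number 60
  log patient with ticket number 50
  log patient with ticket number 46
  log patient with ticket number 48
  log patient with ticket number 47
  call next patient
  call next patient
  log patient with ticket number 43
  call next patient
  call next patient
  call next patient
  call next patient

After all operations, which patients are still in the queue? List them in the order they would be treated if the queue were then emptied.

60 → 61 → 62 → 67 → 71

insert 44 → {44}
insert 69 → {44, 69}
call next patient → 44; now {69}
insert 58 → {58, 69}
call next patient → 58; now {69}
call next patient → 69; now {}
insert 73 → {73}
call next patient → 73; now {}
insert 53 → {53}
insert 71 → {53, 71}
insert 62 → {53, 62, 71}
insert 54 → {53, 54, 62, 71}
insert 61 → {53, 54, 61, 62, 71}
insert 41 → {41, 53, 54, 61, 62, 71}
call next patient → 41; now {53, 54, 61, 62, 71}
insert 45 → {45, 53, 54, 61, 62, 71}
call next patient → 45; now {53, 54, 61, 62, 71}
call next patient → 53; now {54, 61, 62, 71}
insert 67 → {54, 61, 62, 67, 71}
insert 60 → {54, 60, 61, 62, 67, 71}
insert 50 → {50, 54, 60, 61, 62, 67, 71}
insert 46 → {46, 50, 54, 60, 61, 62, 67, 71}
insert 48 → {46, 48, 50, 54, 60, 61, 62, 67, 71}
insert 47 → {46, 47, 48, 50, 54, 60, 61, 62, 67, 71}
call next patient → 46; now {47, 48, 50, 54, 60, 61, 62, 67, 71}
call next patient → 47; now {48, 50, 54, 60, 61, 62, 67, 71}
insert 43 → {43, 48, 50, 54, 60, 61, 62, 67, 71}
call next patient → 43; now {48, 50, 54, 60, 61, 62, 67, 71}
call next patient → 48; now {50, 54, 60, 61, 62, 67, 71}
call next patient → 50; now {54, 60, 61, 62, 67, 71}
call next patient → 54; now {60, 61, 62, 67, 71}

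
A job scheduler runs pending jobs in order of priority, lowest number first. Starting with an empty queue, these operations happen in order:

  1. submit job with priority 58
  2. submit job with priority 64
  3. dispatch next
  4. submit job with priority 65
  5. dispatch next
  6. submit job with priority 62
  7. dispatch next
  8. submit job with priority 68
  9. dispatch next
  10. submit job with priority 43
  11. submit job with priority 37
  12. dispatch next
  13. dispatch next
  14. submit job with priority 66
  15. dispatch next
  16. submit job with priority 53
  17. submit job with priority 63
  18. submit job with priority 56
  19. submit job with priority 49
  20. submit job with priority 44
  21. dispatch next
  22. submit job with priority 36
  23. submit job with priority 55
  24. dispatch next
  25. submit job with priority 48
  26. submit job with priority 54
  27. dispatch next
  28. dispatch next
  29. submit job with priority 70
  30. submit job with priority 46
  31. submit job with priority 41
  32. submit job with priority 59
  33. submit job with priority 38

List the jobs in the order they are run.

insert 58 → {58}
insert 64 → {58, 64}
dispatch next → 58; now {64}
insert 65 → {64, 65}
dispatch next → 64; now {65}
insert 62 → {62, 65}
dispatch next → 62; now {65}
insert 68 → {65, 68}
dispatch next → 65; now {68}
insert 43 → {43, 68}
insert 37 → {37, 43, 68}
dispatch next → 37; now {43, 68}
dispatch next → 43; now {68}
insert 66 → {66, 68}
dispatch next → 66; now {68}
insert 53 → {53, 68}
insert 63 → {53, 63, 68}
insert 56 → {53, 56, 63, 68}
insert 49 → {49, 53, 56, 63, 68}
insert 44 → {44, 49, 53, 56, 63, 68}
dispatch next → 44; now {49, 53, 56, 63, 68}
insert 36 → {36, 49, 53, 56, 63, 68}
insert 55 → {36, 49, 53, 55, 56, 63, 68}
dispatch next → 36; now {49, 53, 55, 56, 63, 68}
insert 48 → {48, 49, 53, 55, 56, 63, 68}
insert 54 → {48, 49, 53, 54, 55, 56, 63, 68}
dispatch next → 48; now {49, 53, 54, 55, 56, 63, 68}
dispatch next → 49; now {53, 54, 55, 56, 63, 68}
insert 70 → {53, 54, 55, 56, 63, 68, 70}
insert 46 → {46, 53, 54, 55, 56, 63, 68, 70}
insert 41 → {41, 46, 53, 54, 55, 56, 63, 68, 70}
insert 59 → {41, 46, 53, 54, 55, 56, 59, 63, 68, 70}
insert 38 → {38, 41, 46, 53, 54, 55, 56, 59, 63, 68, 70}

58, 64, 62, 65, 37, 43, 66, 44, 36, 48, 49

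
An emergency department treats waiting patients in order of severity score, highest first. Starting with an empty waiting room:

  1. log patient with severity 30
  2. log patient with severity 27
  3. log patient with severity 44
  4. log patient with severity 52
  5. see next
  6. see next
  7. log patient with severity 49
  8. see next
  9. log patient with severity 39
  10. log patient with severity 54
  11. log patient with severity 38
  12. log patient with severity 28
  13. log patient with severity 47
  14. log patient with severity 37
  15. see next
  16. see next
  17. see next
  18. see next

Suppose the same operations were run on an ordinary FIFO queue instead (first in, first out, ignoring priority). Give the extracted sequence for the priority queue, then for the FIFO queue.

insert 30 → {30}
insert 27 → {30, 27}
insert 44 → {44, 30, 27}
insert 52 → {52, 44, 30, 27}
see next → 52; now {44, 30, 27}
see next → 44; now {30, 27}
insert 49 → {49, 30, 27}
see next → 49; now {30, 27}
insert 39 → {39, 30, 27}
insert 54 → {54, 39, 30, 27}
insert 38 → {54, 39, 38, 30, 27}
insert 28 → {54, 39, 38, 30, 28, 27}
insert 47 → {54, 47, 39, 38, 30, 28, 27}
insert 37 → {54, 47, 39, 38, 37, 30, 28, 27}
see next → 54; now {47, 39, 38, 37, 30, 28, 27}
see next → 47; now {39, 38, 37, 30, 28, 27}
see next → 39; now {38, 37, 30, 28, 27}
see next → 38; now {37, 30, 28, 27}

priority queue: [52, 44, 49, 54, 47, 39, 38]; FIFO queue: 30 → 27 → 44 → 52 → 49 → 39 → 54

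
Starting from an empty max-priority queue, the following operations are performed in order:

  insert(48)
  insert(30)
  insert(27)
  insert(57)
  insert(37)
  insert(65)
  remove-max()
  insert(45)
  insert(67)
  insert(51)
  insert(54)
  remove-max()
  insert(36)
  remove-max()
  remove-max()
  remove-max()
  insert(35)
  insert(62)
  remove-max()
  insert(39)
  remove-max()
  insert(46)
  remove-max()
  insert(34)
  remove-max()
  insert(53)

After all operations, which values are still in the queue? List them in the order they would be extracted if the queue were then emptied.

53 → 39 → 37 → 36 → 35 → 34 → 30 → 27

insert 48 → {48}
insert 30 → {48, 30}
insert 27 → {48, 30, 27}
insert 57 → {57, 48, 30, 27}
insert 37 → {57, 48, 37, 30, 27}
insert 65 → {65, 57, 48, 37, 30, 27}
remove-max → 65; now {57, 48, 37, 30, 27}
insert 45 → {57, 48, 45, 37, 30, 27}
insert 67 → {67, 57, 48, 45, 37, 30, 27}
insert 51 → {67, 57, 51, 48, 45, 37, 30, 27}
insert 54 → {67, 57, 54, 51, 48, 45, 37, 30, 27}
remove-max → 67; now {57, 54, 51, 48, 45, 37, 30, 27}
insert 36 → {57, 54, 51, 48, 45, 37, 36, 30, 27}
remove-max → 57; now {54, 51, 48, 45, 37, 36, 30, 27}
remove-max → 54; now {51, 48, 45, 37, 36, 30, 27}
remove-max → 51; now {48, 45, 37, 36, 30, 27}
insert 35 → {48, 45, 37, 36, 35, 30, 27}
insert 62 → {62, 48, 45, 37, 36, 35, 30, 27}
remove-max → 62; now {48, 45, 37, 36, 35, 30, 27}
insert 39 → {48, 45, 39, 37, 36, 35, 30, 27}
remove-max → 48; now {45, 39, 37, 36, 35, 30, 27}
insert 46 → {46, 45, 39, 37, 36, 35, 30, 27}
remove-max → 46; now {45, 39, 37, 36, 35, 30, 27}
insert 34 → {45, 39, 37, 36, 35, 34, 30, 27}
remove-max → 45; now {39, 37, 36, 35, 34, 30, 27}
insert 53 → {53, 39, 37, 36, 35, 34, 30, 27}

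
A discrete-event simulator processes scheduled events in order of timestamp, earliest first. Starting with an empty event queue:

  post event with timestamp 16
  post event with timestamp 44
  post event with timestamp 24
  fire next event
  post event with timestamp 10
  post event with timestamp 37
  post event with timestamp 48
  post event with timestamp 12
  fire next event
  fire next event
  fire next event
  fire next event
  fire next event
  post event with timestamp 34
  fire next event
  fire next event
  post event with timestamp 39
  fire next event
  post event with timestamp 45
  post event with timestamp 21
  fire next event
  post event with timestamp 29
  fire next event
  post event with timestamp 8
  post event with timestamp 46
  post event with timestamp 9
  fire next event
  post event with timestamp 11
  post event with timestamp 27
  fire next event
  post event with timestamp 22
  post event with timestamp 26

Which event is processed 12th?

8

insert 16 → {16}
insert 44 → {16, 44}
insert 24 → {16, 24, 44}
fire next event → 16; now {24, 44}
insert 10 → {10, 24, 44}
insert 37 → {10, 24, 37, 44}
insert 48 → {10, 24, 37, 44, 48}
insert 12 → {10, 12, 24, 37, 44, 48}
fire next event → 10; now {12, 24, 37, 44, 48}
fire next event → 12; now {24, 37, 44, 48}
fire next event → 24; now {37, 44, 48}
fire next event → 37; now {44, 48}
fire next event → 44; now {48}
insert 34 → {34, 48}
fire next event → 34; now {48}
fire next event → 48; now {}
insert 39 → {39}
fire next event → 39; now {}
insert 45 → {45}
insert 21 → {21, 45}
fire next event → 21; now {45}
insert 29 → {29, 45}
fire next event → 29; now {45}
insert 8 → {8, 45}
insert 46 → {8, 45, 46}
insert 9 → {8, 9, 45, 46}
fire next event → 8; now {9, 45, 46}
insert 11 → {9, 11, 45, 46}
insert 27 → {9, 11, 27, 45, 46}
fire next event → 9; now {11, 27, 45, 46}
insert 22 → {11, 22, 27, 45, 46}
insert 26 → {11, 22, 26, 27, 45, 46}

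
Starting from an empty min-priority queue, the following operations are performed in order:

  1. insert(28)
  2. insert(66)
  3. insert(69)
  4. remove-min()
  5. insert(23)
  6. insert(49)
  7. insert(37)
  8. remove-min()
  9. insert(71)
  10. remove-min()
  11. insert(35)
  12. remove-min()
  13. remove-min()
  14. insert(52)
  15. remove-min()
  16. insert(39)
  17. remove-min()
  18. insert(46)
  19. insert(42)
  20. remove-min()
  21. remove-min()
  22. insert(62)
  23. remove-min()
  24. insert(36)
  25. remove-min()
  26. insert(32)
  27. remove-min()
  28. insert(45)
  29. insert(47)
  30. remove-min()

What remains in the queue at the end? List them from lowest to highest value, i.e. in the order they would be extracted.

insert 28 → {28}
insert 66 → {28, 66}
insert 69 → {28, 66, 69}
remove-min → 28; now {66, 69}
insert 23 → {23, 66, 69}
insert 49 → {23, 49, 66, 69}
insert 37 → {23, 37, 49, 66, 69}
remove-min → 23; now {37, 49, 66, 69}
insert 71 → {37, 49, 66, 69, 71}
remove-min → 37; now {49, 66, 69, 71}
insert 35 → {35, 49, 66, 69, 71}
remove-min → 35; now {49, 66, 69, 71}
remove-min → 49; now {66, 69, 71}
insert 52 → {52, 66, 69, 71}
remove-min → 52; now {66, 69, 71}
insert 39 → {39, 66, 69, 71}
remove-min → 39; now {66, 69, 71}
insert 46 → {46, 66, 69, 71}
insert 42 → {42, 46, 66, 69, 71}
remove-min → 42; now {46, 66, 69, 71}
remove-min → 46; now {66, 69, 71}
insert 62 → {62, 66, 69, 71}
remove-min → 62; now {66, 69, 71}
insert 36 → {36, 66, 69, 71}
remove-min → 36; now {66, 69, 71}
insert 32 → {32, 66, 69, 71}
remove-min → 32; now {66, 69, 71}
insert 45 → {45, 66, 69, 71}
insert 47 → {45, 47, 66, 69, 71}
remove-min → 45; now {47, 66, 69, 71}

47 → 66 → 69 → 71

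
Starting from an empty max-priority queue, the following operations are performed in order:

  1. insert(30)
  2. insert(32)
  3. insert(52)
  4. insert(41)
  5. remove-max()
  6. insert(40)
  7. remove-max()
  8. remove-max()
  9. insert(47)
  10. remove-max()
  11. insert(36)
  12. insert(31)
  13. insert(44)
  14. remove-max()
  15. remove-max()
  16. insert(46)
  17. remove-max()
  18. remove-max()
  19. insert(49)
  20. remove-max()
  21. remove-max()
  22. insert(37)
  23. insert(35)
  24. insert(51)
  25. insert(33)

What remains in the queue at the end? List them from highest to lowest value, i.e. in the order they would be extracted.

51, 37, 35, 33, 30

insert 30 → {30}
insert 32 → {32, 30}
insert 52 → {52, 32, 30}
insert 41 → {52, 41, 32, 30}
remove-max → 52; now {41, 32, 30}
insert 40 → {41, 40, 32, 30}
remove-max → 41; now {40, 32, 30}
remove-max → 40; now {32, 30}
insert 47 → {47, 32, 30}
remove-max → 47; now {32, 30}
insert 36 → {36, 32, 30}
insert 31 → {36, 32, 31, 30}
insert 44 → {44, 36, 32, 31, 30}
remove-max → 44; now {36, 32, 31, 30}
remove-max → 36; now {32, 31, 30}
insert 46 → {46, 32, 31, 30}
remove-max → 46; now {32, 31, 30}
remove-max → 32; now {31, 30}
insert 49 → {49, 31, 30}
remove-max → 49; now {31, 30}
remove-max → 31; now {30}
insert 37 → {37, 30}
insert 35 → {37, 35, 30}
insert 51 → {51, 37, 35, 30}
insert 33 → {51, 37, 35, 33, 30}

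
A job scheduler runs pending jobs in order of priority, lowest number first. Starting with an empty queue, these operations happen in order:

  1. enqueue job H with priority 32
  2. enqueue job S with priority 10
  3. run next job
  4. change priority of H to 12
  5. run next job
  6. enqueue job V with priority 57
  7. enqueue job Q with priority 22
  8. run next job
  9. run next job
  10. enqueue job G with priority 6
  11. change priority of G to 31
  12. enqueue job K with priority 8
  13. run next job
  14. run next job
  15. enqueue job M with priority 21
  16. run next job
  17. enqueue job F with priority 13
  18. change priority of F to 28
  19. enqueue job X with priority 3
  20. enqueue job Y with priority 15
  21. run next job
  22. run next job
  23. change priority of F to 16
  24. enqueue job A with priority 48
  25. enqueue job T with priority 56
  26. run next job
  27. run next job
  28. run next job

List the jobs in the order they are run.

[S, H, Q, V, K, G, M, X, Y, F, A, T]

add H (priority 32) → {H:32}
add S (priority 10) → {S:10, H:32}
run next job → S; now {H:32}
update H to priority 12 → {H:12}
run next job → H; now {}
add V (priority 57) → {V:57}
add Q (priority 22) → {Q:22, V:57}
run next job → Q; now {V:57}
run next job → V; now {}
add G (priority 6) → {G:6}
update G to priority 31 → {G:31}
add K (priority 8) → {K:8, G:31}
run next job → K; now {G:31}
run next job → G; now {}
add M (priority 21) → {M:21}
run next job → M; now {}
add F (priority 13) → {F:13}
update F to priority 28 → {F:28}
add X (priority 3) → {X:3, F:28}
add Y (priority 15) → {X:3, Y:15, F:28}
run next job → X; now {Y:15, F:28}
run next job → Y; now {F:28}
update F to priority 16 → {F:16}
add A (priority 48) → {F:16, A:48}
add T (priority 56) → {F:16, A:48, T:56}
run next job → F; now {A:48, T:56}
run next job → A; now {T:56}
run next job → T; now {}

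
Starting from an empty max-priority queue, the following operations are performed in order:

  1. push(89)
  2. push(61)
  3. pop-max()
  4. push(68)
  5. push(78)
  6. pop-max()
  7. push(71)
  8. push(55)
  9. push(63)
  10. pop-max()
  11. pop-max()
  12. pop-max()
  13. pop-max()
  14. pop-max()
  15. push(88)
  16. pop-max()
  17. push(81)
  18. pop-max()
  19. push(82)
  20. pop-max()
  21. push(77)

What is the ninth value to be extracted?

insert 89 → {89}
insert 61 → {89, 61}
pop-max → 89; now {61}
insert 68 → {68, 61}
insert 78 → {78, 68, 61}
pop-max → 78; now {68, 61}
insert 71 → {71, 68, 61}
insert 55 → {71, 68, 61, 55}
insert 63 → {71, 68, 63, 61, 55}
pop-max → 71; now {68, 63, 61, 55}
pop-max → 68; now {63, 61, 55}
pop-max → 63; now {61, 55}
pop-max → 61; now {55}
pop-max → 55; now {}
insert 88 → {88}
pop-max → 88; now {}
insert 81 → {81}
pop-max → 81; now {}
insert 82 → {82}
pop-max → 82; now {}
insert 77 → {77}

81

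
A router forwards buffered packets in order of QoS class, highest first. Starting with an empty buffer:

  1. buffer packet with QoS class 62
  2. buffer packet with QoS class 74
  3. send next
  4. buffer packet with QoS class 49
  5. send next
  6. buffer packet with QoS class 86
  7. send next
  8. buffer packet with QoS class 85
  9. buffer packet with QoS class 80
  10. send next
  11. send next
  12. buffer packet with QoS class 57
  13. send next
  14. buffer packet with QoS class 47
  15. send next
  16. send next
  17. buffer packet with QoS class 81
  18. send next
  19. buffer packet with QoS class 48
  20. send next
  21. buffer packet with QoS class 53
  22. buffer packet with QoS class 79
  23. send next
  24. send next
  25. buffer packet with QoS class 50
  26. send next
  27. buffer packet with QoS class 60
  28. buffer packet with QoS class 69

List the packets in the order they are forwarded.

insert 62 → {62}
insert 74 → {74, 62}
send next → 74; now {62}
insert 49 → {62, 49}
send next → 62; now {49}
insert 86 → {86, 49}
send next → 86; now {49}
insert 85 → {85, 49}
insert 80 → {85, 80, 49}
send next → 85; now {80, 49}
send next → 80; now {49}
insert 57 → {57, 49}
send next → 57; now {49}
insert 47 → {49, 47}
send next → 49; now {47}
send next → 47; now {}
insert 81 → {81}
send next → 81; now {}
insert 48 → {48}
send next → 48; now {}
insert 53 → {53}
insert 79 → {79, 53}
send next → 79; now {53}
send next → 53; now {}
insert 50 → {50}
send next → 50; now {}
insert 60 → {60}
insert 69 → {69, 60}

74 → 62 → 86 → 85 → 80 → 57 → 49 → 47 → 81 → 48 → 79 → 53 → 50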